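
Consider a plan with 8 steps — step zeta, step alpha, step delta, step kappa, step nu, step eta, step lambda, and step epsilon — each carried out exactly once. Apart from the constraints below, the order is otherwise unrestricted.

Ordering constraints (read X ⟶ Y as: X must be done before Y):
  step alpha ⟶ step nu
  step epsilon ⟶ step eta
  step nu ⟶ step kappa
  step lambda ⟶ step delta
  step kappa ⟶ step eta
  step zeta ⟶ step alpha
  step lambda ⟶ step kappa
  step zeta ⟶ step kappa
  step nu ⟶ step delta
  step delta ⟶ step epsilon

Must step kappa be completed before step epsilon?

No chain of constraints connects step kappa to step epsilon in either direction.
A valid ordering placing step epsilon before step kappa exists, so the answer is no.

No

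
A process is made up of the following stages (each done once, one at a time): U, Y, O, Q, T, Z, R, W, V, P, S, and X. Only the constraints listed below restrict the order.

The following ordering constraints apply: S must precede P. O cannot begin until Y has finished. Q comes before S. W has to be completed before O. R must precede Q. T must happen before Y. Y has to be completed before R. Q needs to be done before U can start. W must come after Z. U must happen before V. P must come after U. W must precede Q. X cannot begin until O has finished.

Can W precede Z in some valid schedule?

No

The constraints give a chain Z → W, which forces Z before W.
So no valid ordering can have W before Z.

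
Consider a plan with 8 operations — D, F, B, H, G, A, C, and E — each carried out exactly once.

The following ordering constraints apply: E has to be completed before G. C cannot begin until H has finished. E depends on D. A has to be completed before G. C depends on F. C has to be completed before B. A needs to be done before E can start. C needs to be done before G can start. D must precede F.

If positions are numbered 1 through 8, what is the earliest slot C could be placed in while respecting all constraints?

The operations that are forced before C, directly or transitively, are D, F, H. That's 3 operations.
With 3 mandatory predecessors, the earliest C can sit is position 3+1 = 4, and placing just those 3 first achieves it.

4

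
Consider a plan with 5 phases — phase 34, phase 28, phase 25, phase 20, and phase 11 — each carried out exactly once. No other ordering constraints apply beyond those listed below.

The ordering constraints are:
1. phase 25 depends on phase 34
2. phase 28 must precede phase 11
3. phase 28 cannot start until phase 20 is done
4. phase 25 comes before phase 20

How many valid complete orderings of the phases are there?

Only phase 34 has no prerequisites, so it must go first.
Continuing from there, at each step only one phase has all its prerequisites placed, so the ordering is fully determined — there is exactly 1.

1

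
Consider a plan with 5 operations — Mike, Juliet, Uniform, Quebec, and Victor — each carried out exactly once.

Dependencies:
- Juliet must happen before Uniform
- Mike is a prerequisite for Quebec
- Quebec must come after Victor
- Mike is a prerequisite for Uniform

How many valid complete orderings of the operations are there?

16

3 operations have no prerequisites (Mike, Juliet, Victor), so any of them could come first.
Enumerating by repeatedly choosing an available operation (one whose prerequisites are all placed) gives 16 distinct complete orderings.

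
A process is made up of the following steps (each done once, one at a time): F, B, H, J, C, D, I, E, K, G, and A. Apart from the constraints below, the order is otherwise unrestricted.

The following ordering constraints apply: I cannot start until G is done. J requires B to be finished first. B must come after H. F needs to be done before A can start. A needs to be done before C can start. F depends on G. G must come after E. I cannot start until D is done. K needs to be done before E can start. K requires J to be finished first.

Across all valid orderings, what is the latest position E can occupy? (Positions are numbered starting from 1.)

Every step that must follow E has to come after it. Tracing all chains starting from E, those steps are: F, C, I, G, A — 5 in total.
With 5 mandatory successors out of 11 steps total, the latest slot for E is 11−5 = 6, and it's reachable by doing all non-successors before E.

6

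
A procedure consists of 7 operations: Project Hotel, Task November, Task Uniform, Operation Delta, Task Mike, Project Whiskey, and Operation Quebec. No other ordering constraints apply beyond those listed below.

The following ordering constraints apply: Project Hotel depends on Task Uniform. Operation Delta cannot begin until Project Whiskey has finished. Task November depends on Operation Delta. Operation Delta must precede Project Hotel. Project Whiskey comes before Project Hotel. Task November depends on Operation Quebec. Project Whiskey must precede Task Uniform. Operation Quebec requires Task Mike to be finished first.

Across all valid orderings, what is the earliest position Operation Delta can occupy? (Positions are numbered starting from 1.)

2

The only operation forced before Operation Delta (directly or transitively) is Project Whiskey.
With 1 mandatory predecessor, the earliest Operation Delta can sit is position 1+1 = 2, and placing just that one first achieves it.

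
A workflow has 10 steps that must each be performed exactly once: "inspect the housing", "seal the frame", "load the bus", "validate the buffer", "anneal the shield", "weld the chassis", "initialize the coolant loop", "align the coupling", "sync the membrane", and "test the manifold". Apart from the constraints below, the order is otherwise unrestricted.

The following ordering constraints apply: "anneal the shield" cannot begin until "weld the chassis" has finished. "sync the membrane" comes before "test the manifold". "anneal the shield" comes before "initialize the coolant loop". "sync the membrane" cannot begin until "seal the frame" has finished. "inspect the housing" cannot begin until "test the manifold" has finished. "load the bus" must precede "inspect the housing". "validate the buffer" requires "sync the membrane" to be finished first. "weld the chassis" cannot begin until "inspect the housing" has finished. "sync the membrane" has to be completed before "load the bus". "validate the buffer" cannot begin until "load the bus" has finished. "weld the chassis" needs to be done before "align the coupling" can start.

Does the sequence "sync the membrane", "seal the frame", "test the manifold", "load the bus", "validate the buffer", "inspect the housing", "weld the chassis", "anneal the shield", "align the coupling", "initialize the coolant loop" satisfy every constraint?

Here "seal the frame" comes after "sync the membrane".
Since "seal the frame" is required before "sync the membrane", the ordering is invalid.

No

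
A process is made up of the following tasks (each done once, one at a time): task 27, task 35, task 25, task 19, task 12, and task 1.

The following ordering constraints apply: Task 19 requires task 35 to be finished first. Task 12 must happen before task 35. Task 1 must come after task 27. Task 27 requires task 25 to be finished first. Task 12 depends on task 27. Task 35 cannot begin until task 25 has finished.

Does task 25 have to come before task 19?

Yes

Chaining the stated constraints: task 25 → task 35 → task 19.
Hence task 25 necessarily comes before task 19.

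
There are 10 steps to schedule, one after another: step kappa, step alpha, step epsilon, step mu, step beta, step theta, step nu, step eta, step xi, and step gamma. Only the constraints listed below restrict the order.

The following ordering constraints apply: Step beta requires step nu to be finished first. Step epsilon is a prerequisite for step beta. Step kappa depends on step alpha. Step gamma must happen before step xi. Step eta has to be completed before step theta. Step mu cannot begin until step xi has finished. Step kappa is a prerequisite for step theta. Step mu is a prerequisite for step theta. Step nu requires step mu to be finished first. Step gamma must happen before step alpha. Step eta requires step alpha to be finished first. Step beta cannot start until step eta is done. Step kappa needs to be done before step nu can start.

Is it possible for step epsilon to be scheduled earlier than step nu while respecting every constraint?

Nothing in the constraints forces step nu before step epsilon — there is no chain from step nu to step epsilon.
So a valid ordering placing step epsilon earlier than step nu exists.

Yes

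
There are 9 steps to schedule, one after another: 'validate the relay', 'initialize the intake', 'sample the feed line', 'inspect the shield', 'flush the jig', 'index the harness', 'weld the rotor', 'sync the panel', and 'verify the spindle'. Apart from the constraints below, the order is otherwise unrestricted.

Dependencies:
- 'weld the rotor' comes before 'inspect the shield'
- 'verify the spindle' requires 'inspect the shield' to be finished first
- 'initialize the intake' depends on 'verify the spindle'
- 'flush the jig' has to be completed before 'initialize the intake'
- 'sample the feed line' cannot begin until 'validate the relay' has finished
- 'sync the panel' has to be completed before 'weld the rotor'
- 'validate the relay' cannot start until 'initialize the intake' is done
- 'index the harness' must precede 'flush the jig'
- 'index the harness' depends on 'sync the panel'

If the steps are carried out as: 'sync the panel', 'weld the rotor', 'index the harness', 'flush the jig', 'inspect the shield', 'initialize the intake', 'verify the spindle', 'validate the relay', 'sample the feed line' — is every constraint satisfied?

No

In the proposed order, 'initialize the intake' appears before 'verify the spindle'.
That contradicts the constraint that 'verify the spindle' must precede 'initialize the intake'.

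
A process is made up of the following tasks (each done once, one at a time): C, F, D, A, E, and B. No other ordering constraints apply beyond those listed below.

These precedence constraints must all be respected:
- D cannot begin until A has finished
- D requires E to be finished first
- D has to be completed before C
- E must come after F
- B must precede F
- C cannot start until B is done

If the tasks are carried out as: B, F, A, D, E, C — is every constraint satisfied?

No

Here E comes after D.
But one of the constraints requires E before D, so this ordering violates it.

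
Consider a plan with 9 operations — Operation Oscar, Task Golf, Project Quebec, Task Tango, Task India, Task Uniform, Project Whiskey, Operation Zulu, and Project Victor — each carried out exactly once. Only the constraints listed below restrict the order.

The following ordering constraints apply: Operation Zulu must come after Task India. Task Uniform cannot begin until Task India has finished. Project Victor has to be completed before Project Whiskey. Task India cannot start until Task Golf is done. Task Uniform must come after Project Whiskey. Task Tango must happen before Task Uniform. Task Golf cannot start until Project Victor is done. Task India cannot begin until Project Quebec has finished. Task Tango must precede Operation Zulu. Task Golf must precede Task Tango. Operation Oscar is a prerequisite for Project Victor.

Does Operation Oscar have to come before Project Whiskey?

Following the dependencies: Operation Oscar → Project Victor → Project Whiskey.
That forces Operation Oscar before Project Whiskey in every valid schedule.

Yes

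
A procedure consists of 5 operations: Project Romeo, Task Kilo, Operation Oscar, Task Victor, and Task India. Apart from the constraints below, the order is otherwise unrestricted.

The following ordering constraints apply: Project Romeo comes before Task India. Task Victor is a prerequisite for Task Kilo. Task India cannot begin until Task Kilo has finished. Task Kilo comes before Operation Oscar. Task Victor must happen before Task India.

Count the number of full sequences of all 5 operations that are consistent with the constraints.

The operations with no prerequisites are Project Romeo, Task Victor; any of them can be placed first.
Systematically extending each partial ordering one operation at a time and counting, there are 7 complete orderings.

7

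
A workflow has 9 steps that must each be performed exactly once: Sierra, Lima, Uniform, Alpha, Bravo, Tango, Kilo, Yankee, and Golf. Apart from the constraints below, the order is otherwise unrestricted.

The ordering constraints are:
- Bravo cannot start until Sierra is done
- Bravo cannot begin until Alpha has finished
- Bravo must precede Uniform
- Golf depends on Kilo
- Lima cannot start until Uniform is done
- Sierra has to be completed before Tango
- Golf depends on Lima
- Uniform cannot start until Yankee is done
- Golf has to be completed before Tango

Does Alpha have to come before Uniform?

Following the dependencies: Alpha → Bravo → Uniform.
That forces Alpha before Uniform in every valid schedule.

Yes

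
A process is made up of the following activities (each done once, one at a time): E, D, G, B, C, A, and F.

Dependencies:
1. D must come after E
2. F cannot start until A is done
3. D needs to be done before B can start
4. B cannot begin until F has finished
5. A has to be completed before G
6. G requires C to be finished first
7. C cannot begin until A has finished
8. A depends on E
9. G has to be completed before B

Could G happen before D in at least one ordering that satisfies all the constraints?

The constraints leave G and D unordered relative to each other; nothing requires D earlier.
That means at least one valid schedule has G before D.

Yes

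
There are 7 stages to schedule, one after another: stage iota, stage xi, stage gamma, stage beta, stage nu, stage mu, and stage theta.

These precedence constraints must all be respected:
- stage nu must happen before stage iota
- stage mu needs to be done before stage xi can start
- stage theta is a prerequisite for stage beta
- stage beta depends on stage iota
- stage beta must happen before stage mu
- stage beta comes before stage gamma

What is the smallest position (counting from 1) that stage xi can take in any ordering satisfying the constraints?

Every stage that must precede stage xi has to come before it. Tracing all chains that end at stage xi, those stages are: stage iota, stage beta, stage nu, stage mu, stage theta — 5 in total.
With 5 mandatory predecessors, the earliest stage xi can sit is position 5+1 = 6, and placing just those 5 first achieves it.

6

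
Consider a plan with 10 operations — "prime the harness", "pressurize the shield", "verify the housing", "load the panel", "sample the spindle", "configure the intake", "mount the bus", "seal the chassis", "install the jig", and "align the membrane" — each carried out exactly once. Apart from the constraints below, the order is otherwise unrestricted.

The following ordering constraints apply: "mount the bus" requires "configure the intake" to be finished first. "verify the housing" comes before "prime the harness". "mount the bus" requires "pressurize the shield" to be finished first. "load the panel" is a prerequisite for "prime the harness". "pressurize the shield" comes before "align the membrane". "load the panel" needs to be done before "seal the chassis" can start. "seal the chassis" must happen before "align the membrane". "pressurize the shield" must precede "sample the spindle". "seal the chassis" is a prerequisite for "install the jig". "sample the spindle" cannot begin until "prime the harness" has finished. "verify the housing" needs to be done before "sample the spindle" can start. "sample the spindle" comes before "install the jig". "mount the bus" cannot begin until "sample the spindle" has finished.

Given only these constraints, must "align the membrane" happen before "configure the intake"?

No

No chain of constraints connects "align the membrane" to "configure the intake" in either direction.
A valid ordering placing "configure the intake" before "align the membrane" exists, so the answer is no.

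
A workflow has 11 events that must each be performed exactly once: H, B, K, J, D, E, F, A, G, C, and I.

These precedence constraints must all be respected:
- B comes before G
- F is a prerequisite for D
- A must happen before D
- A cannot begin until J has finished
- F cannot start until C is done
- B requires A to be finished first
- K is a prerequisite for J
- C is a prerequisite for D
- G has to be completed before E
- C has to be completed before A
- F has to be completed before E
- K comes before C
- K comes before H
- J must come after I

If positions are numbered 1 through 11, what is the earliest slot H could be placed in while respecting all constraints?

The only event forced before H (directly or transitively) is K.
With 1 mandatory predecessor, the earliest H can sit is position 1+1 = 2, and placing just that one first achieves it.

2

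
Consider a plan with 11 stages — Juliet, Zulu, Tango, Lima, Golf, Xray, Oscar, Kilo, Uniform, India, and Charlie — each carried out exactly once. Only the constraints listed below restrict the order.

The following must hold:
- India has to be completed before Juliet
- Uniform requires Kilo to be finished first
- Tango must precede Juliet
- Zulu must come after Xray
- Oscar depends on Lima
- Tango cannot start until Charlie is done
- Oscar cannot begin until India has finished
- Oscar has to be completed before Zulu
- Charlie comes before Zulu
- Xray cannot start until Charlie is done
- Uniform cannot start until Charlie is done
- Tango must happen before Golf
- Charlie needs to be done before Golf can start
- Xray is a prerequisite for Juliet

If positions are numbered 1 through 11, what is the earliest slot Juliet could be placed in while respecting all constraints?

5

Every stage that must precede Juliet has to come before it. Tracing all chains that end at Juliet, those stages are: Tango, Xray, India, Charlie — 4 in total.
With 4 mandatory predecessors, the earliest Juliet can sit is position 4+1 = 5, and placing just those 4 first achieves it.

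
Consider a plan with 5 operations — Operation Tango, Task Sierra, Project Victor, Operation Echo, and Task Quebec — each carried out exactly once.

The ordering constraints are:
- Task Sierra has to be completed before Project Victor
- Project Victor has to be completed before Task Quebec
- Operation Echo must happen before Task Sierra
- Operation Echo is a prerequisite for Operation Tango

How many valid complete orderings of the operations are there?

4

Only Operation Echo has no prerequisites, so it must go first.
Enumerating by repeatedly choosing an available operation (one whose prerequisites are all placed) gives 4 distinct complete orderings.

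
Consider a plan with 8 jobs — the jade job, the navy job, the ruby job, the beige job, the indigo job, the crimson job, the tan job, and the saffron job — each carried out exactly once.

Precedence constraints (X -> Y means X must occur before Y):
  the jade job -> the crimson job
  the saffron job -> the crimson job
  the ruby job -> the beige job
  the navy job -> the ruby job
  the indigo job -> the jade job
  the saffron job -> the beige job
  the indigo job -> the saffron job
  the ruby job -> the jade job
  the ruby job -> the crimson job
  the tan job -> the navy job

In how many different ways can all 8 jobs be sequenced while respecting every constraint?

2 jobs have no prerequisites (the indigo job, the tan job), so any of them could come first.
Enumerating by repeatedly choosing an available job (one whose prerequisites are all placed) gives 38 distinct complete orderings.

38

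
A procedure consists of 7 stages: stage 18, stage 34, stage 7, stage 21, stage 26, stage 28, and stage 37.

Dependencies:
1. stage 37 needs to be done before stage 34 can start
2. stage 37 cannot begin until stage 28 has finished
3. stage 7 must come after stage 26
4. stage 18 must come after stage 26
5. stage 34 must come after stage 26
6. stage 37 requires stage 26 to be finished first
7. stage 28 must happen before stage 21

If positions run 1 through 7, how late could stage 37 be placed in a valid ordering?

6

The only stage forced after stage 37 (directly or by a chain) is stage 34.
With 1 mandatory successor out of 7 stages total, the latest slot for stage 37 is 7−1 = 6, and it's reachable by doing all non-successors before stage 37.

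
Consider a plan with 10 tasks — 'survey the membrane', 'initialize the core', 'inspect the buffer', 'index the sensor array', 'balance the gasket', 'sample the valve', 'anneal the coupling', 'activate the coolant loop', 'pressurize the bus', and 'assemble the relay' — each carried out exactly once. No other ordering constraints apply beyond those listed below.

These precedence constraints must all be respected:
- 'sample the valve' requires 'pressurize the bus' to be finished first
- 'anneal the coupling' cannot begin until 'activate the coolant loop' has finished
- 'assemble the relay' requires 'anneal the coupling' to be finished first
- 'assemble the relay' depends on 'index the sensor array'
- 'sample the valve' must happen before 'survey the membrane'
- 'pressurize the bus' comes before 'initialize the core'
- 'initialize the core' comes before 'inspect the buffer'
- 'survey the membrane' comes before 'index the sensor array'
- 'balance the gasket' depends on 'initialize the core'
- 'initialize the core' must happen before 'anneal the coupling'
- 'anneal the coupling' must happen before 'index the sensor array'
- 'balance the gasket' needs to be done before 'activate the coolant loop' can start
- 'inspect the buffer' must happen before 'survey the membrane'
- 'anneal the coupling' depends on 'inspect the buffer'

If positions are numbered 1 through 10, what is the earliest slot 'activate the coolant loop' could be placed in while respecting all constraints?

4

The tasks that are forced before 'activate the coolant loop', directly or transitively, are 'initialize the core', 'balance the gasket', 'pressurize the bus'. That's 3 tasks.
With 3 mandatory predecessors, the earliest 'activate the coolant loop' can sit is position 3+1 = 4, and placing just those 3 first achieves it.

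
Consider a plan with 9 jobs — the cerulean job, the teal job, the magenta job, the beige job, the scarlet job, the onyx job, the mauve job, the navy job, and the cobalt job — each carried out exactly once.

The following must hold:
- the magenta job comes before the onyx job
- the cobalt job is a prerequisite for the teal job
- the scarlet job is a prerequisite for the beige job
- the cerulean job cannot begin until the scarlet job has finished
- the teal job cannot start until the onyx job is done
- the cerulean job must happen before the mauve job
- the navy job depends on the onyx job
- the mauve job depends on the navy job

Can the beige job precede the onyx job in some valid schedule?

The constraints leave the beige job and the onyx job unordered relative to each other; nothing requires the onyx job earlier.
So a valid ordering placing the beige job earlier than the onyx job exists.

Yes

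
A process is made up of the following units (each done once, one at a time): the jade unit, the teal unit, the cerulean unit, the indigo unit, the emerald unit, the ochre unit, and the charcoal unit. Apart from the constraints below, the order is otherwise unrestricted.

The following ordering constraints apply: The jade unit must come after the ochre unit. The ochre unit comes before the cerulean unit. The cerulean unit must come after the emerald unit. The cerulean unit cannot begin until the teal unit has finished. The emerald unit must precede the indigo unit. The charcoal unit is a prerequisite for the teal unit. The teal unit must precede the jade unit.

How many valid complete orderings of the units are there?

3 units have no prerequisites (the emerald unit, the ochre unit, the charcoal unit), so any of them could come first.
Counting all ways to extend the partial order to a total order gives 114.

114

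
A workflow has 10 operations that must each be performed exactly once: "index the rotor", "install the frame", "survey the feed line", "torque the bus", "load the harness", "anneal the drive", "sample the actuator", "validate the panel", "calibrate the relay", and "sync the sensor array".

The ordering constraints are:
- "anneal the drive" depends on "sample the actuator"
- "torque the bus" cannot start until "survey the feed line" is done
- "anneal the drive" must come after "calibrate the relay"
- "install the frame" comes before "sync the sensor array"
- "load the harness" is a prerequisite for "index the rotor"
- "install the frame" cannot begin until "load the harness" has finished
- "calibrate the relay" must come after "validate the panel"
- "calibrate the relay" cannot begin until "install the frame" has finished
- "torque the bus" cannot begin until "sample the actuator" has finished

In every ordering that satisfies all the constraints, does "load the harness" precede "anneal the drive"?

Yes

Chaining the stated constraints: "load the harness" → "install the frame" → "calibrate the relay" → "anneal the drive".
That forces "load the harness" before "anneal the drive" in every valid schedule.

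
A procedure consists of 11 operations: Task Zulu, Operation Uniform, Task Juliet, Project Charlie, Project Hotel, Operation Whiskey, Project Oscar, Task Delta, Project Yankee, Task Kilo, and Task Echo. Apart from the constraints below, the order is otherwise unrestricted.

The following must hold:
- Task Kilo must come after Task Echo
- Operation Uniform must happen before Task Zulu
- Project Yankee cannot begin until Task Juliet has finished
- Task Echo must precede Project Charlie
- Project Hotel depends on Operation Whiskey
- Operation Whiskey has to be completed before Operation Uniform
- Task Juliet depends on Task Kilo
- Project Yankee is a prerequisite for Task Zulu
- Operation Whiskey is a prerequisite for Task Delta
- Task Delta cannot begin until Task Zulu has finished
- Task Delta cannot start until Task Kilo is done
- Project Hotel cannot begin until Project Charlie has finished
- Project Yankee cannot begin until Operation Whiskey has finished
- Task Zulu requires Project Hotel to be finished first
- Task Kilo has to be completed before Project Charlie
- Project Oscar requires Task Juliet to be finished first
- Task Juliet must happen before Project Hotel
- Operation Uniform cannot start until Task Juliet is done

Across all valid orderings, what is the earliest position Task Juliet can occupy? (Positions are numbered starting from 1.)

3

Working backwards through the constraints from Task Juliet, its full set of required predecessors is Task Kilo, Task Echo — 2 of them.
With 2 mandatory predecessors, the earliest Task Juliet can sit is position 2+1 = 3, and placing just those 2 first achieves it.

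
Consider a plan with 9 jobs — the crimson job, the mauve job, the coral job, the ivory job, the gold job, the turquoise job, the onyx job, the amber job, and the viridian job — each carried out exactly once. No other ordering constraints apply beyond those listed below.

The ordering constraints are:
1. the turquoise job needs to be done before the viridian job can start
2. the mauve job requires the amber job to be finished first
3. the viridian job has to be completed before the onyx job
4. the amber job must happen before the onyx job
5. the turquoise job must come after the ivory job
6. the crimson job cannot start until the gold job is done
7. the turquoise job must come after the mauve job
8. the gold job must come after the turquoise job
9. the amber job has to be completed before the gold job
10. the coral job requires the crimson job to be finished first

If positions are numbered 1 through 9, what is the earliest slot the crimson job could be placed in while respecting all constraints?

6

Working backwards through the constraints from the crimson job, its full set of required predecessors is the mauve job, the ivory job, the gold job, the turquoise job, the amber job — 5 of them.
With 5 mandatory predecessors, the earliest the crimson job can sit is position 5+1 = 6, and placing just those 5 first achieves it.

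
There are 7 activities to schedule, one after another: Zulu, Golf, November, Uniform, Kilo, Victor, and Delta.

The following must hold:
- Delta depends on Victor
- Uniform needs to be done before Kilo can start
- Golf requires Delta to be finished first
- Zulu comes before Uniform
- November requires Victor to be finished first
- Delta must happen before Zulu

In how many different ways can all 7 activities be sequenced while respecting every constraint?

24

Victor is the only activity with nothing required before it, so every ordering starts there.
Enumerating by repeatedly choosing an available activity (one whose prerequisites are all placed) gives 24 distinct complete orderings.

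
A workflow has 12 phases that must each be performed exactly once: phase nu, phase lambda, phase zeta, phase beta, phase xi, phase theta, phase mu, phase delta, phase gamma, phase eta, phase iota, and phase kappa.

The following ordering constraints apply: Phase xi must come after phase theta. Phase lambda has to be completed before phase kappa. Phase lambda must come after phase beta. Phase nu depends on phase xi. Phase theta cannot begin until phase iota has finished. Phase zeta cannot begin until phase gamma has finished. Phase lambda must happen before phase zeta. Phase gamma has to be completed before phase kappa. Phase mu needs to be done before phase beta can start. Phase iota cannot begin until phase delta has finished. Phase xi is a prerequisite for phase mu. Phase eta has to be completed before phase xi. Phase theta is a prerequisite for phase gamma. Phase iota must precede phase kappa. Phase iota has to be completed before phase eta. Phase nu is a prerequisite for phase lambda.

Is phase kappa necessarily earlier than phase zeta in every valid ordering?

Phase kappa and phase zeta are not related by any chain of constraints.
So phase kappa can come before phase zeta or after — it is not forced.

No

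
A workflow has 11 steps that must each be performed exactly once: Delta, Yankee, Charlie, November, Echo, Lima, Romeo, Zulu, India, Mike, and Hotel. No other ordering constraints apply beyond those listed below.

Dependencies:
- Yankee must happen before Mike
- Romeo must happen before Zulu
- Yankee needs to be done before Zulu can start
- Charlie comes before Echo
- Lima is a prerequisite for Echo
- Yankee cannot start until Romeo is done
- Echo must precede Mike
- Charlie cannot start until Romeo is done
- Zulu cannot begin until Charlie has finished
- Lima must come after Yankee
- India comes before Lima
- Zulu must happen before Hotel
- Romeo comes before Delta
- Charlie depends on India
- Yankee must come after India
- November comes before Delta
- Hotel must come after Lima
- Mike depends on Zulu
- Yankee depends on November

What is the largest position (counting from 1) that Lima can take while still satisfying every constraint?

Following every chain forward from Lima, the steps that must come later are Echo, Mike, Hotel — 3 of them.
With 3 mandatory successors out of 11 steps total, the latest slot for Lima is 11−3 = 8, and it's reachable by doing all non-successors before Lima.

8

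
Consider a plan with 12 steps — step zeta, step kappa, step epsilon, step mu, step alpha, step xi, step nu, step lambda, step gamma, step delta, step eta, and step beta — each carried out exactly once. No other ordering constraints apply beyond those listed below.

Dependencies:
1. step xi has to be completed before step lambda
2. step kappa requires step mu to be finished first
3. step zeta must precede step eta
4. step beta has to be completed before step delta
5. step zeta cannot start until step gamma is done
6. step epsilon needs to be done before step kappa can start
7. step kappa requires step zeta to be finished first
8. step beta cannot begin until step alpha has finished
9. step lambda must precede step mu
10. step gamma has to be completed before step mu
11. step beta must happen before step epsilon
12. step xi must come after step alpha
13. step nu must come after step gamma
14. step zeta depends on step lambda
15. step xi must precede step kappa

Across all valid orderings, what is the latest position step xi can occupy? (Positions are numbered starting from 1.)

7

Every step that must follow step xi has to come after it. Tracing all chains starting from step xi, those steps are: step zeta, step kappa, step mu, step lambda, step eta — 5 in total.
With 5 mandatory successors out of 12 steps total, the latest slot for step xi is 12−5 = 7, and it's reachable by doing all non-successors before step xi.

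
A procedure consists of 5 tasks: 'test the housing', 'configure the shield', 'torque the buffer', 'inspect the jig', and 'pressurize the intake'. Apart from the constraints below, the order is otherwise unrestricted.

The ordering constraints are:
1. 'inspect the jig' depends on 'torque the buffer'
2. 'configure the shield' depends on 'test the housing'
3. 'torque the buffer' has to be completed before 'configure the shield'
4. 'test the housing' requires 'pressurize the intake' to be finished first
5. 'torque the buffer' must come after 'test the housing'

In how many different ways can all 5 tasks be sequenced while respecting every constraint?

'pressurize the intake' is the only task with nothing required before it, so every ordering starts there.
Enumerating by repeatedly choosing an available task (one whose prerequisites are all placed) gives 2 distinct complete orderings.

2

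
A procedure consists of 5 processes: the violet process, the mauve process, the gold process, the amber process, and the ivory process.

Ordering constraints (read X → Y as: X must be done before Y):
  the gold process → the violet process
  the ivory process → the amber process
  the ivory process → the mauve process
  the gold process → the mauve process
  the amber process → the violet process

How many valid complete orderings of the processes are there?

2 processes have no prerequisites (the gold process, the ivory process), so any of them could come first.
Enumerating by repeatedly choosing an available process (one whose prerequisites are all placed) gives 8 distinct complete orderings.

8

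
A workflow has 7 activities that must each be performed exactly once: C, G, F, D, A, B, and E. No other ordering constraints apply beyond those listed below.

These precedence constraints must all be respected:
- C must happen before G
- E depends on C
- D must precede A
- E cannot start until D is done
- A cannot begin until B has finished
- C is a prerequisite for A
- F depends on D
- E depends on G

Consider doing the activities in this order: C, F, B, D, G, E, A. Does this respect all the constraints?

No

In the proposed order, F appears before D.
But one of the constraints requires D before F, so this ordering violates it.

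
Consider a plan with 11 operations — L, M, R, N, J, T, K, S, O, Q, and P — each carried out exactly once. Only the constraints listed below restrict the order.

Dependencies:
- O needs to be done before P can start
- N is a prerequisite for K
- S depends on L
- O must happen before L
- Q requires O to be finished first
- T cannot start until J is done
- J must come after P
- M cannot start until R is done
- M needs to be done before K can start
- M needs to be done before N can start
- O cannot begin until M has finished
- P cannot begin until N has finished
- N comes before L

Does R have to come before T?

Yes

There is a constraint chain R → M → O → P → J → T.
That forces R before T in every valid schedule.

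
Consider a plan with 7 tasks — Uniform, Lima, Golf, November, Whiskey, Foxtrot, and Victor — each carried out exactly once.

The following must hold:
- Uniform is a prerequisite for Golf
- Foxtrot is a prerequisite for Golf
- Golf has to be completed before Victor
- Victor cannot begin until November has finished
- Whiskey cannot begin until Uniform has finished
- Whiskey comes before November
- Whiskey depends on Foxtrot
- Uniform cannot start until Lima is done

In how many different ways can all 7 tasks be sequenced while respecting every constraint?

9

2 tasks have no prerequisites (Lima, Foxtrot), so any of them could come first.
Counting all ways to extend the partial order to a total order gives 9.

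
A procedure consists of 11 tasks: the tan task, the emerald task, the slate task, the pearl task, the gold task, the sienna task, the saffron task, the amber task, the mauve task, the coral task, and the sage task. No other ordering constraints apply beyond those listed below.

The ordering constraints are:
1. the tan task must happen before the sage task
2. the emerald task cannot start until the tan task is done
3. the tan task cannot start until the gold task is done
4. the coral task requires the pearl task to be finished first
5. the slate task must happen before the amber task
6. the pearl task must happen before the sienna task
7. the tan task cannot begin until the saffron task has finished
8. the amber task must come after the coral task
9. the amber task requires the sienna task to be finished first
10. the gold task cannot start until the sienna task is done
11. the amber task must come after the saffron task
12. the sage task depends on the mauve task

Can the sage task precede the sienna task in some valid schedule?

Following the sienna task → the gold task → the tan task → the sage task, the sienna task must precede the sage task in every valid ordering.
Hence the sage task can never be scheduled before the sienna task.

No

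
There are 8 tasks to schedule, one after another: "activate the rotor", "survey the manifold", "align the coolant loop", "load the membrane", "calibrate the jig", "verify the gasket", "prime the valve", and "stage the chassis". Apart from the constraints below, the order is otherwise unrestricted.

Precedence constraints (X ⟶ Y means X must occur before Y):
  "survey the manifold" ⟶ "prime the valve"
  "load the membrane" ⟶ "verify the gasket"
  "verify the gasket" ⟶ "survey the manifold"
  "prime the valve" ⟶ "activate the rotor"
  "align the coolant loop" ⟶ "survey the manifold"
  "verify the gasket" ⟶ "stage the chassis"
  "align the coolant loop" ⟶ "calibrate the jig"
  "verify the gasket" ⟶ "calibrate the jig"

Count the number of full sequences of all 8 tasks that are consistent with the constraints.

64

2 tasks have no prerequisites ("align the coolant loop", "load the membrane"), so any of them could come first.
Enumerating by repeatedly choosing an available task (one whose prerequisites are all placed) gives 64 distinct complete orderings.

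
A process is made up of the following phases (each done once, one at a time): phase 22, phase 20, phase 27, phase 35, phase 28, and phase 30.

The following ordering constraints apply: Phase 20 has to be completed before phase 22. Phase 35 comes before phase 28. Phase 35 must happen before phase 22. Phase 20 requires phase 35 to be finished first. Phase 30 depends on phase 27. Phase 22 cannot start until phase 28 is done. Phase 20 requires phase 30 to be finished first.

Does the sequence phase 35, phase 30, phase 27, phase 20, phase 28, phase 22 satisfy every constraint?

No

In the proposed order, phase 30 appears before phase 27.
That contradicts the constraint that phase 27 must precede phase 30.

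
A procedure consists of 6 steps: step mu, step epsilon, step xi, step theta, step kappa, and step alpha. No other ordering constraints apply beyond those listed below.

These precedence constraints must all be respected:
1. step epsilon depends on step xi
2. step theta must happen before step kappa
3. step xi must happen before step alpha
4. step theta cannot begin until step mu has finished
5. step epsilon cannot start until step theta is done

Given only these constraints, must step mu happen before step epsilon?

Tracing the constraints gives a chain: step mu → step theta → step epsilon.
Hence step mu necessarily comes before step epsilon.

Yes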